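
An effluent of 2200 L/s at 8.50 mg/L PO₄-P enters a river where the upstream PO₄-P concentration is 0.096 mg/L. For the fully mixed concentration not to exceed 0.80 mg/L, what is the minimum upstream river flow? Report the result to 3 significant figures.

Set C_mix = 0.80: (Q·0.09600 + 2200·8.500) / (Q + 2200) = 0.80
→ Q = 2200·(8.500 − 0.80)/(0.80 − 0.09600) = 24060 L/s.

24100 L/s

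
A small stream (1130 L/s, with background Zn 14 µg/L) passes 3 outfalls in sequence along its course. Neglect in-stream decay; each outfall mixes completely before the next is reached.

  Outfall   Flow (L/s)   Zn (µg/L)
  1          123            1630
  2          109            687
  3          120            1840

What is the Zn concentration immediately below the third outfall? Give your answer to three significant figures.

Below outfall 1: Q → 1253 L/s, C = (1130·14.00 + 123.0·1630)/1253 = 172.6 µg/L.
Below outfall 2: Q → 1362 L/s, C = (1253·172.6 + 109.0·687.0)/1362 = 213.8 µg/L.
Below outfall 3: Q → 1482 L/s, C = (1362·213.8 + 120.0·1840)/1482 = 345.5 µg/L.

345 µg/L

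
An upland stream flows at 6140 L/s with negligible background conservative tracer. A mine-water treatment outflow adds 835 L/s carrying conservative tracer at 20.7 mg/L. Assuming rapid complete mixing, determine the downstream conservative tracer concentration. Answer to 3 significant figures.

2.48 mg/L

Flow-weighted average: C = (6140·0 + 835.0·20.70) / 6975 = 17280/6975 = 2.478 mg/L.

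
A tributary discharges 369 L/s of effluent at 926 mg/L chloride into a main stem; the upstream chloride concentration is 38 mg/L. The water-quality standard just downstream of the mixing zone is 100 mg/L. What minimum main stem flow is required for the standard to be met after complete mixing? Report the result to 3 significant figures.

4920 L/s

Set C_mix = 100: (Q·38.00 + 369.0·926.0) / (Q + 369.0) = 100
→ Q = 369.0·(926.0 − 100)/(100 − 38.00) = 4916 L/s.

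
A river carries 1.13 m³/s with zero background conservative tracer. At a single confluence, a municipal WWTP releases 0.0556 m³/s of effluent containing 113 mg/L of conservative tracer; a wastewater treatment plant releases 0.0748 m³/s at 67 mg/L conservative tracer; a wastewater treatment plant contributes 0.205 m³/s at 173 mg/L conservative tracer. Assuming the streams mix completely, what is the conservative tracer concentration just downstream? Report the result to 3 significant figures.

31.9 mg/L

Mass balance: C = (1.130·0 + 0.05560·113.0 + 0.07480·67.00 + 0.2050·173.0) / 1.465 = 46.76/1.465 = 31.91 mg/L.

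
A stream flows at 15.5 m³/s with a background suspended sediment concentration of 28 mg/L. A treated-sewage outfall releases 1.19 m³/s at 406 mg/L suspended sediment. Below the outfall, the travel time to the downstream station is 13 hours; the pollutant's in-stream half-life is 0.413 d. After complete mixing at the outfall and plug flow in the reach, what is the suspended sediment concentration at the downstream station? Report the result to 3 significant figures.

22.1 mg/L

Conservation of mass: C = (15.50·28.00 + 1.190·406.0) / 16.69 = 917.1/16.69 = 54.95 mg/L.
Half-life 0.413 d → k = ln 2 / 0.413 = 1.678 d⁻¹.
After decay, C = 54.95 × e^(−kt) = 54.95 × 0.4029 = 22.14 mg/L.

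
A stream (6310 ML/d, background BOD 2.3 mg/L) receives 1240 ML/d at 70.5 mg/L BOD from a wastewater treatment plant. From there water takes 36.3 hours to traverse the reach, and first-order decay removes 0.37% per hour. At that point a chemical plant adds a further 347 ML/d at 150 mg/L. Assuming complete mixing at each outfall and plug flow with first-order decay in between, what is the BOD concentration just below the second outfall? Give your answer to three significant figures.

17.9 mg/L

Mass balance: C = (6310·2.300 + 1240·70.50) / 7550 = 101900/7550 = 13.50 mg/L; combined flow 7550 ML/d.
0.37%/h lost → k = −ln(1 − 0.0037) = 0.003707 h⁻¹.
After decay, C = 13.50 × e^(−kt) = 13.50 × 0.8741 = 11.80 mg/L.
At the second outfall, C = (7550·11.80 + 347.0·150.0) / (7550 + 347.0) = 17.87 mg/L.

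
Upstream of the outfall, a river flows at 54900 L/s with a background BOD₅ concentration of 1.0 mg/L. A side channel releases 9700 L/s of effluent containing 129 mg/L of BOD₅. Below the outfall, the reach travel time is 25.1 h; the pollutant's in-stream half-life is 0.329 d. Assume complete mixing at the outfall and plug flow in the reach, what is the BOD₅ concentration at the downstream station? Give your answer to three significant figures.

Conservation of mass: C = (54900·1.000 + 9700·129.0) / 64600 = 1306000/64600 = 20.22 mg/L.
Half-life 0.329 d → k = ln 2 / 0.329 = 2.107 d⁻¹.
First-order decay: C = 20.22·exp(−k·t) = 20.22·0.1104 = 2.233 mg/L.

2.23 mg/L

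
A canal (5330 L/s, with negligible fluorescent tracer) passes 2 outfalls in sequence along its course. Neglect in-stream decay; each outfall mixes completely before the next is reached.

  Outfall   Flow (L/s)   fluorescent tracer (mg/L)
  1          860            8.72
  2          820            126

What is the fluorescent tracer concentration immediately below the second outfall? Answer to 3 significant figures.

Outfall 1: combined Q = 6190 L/s; C = (5330·0 + 860.0·8.720)/6190 = 1.212 mg/L.
Outfall 2: combined Q = 7010 L/s; C = (6190·1.212 + 820.0·126.0)/7010 = 15.81 mg/L.

15.8 mg/L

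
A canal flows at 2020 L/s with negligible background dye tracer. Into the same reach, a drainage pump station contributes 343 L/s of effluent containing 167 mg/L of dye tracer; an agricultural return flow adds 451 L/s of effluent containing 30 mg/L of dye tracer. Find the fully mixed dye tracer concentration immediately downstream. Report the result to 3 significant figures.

After mixing, C = (2020·0 + 343.0·167.0 + 451.0·30.00) / 2814 = 70810/2814 = 25.16 mg/L.

25.2 mg/L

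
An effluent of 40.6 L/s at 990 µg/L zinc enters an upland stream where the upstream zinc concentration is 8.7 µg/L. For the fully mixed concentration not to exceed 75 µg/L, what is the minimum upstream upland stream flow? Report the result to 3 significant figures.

Set C_mix = 75: (Q·8.700 + 40.60·990.0) / (Q + 40.60) = 75
→ Q = 40.60·(990.0 − 75)/(75 − 8.700) = 560.3 L/s.

560 L/s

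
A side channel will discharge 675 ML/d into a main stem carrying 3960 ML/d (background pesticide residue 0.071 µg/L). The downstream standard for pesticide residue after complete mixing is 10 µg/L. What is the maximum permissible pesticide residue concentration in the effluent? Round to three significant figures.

68.3 µg/L

At the limit, (Qr·Cr + Qe·Cₑ)/(Qr + Qe) = 10:
Cₑ = (4635·10 − 3960·0.07100) / 675.0 = 68.25 µg/L.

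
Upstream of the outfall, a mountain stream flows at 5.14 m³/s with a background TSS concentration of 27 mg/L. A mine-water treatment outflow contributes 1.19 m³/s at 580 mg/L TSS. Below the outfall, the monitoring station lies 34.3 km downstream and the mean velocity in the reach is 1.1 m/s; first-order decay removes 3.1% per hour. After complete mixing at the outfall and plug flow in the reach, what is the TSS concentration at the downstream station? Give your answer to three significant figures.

After mixing, C = (5.140·27.00 + 1.190·580.0) / 6.330 = 829.0/6.330 = 131.0 mg/L.
Travel time t = 34.3·1000 / 1.1 = 31180 s = 8.662 h.
3.1%/h lost → k = −ln(1 − 0.031) = 0.03149 h⁻¹.
First-order decay: C = 131.0·exp(−k·t) = 131.0·0.7613 = 99.70 mg/L.

99.7 mg/L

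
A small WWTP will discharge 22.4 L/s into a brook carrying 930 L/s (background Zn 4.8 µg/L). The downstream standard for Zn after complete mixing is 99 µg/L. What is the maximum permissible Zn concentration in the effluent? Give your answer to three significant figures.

4010 µg/L

At the limit, (Qr·Cr + Qe·Cₑ)/(Qr + Qe) = 99:
Cₑ = (952.4·99 − 930.0·4.800) / 22.40 = 4010 µg/L.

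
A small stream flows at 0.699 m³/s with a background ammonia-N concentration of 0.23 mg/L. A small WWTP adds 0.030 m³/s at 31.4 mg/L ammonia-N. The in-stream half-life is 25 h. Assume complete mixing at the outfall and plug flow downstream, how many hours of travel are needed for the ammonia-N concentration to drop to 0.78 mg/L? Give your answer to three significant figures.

23.9 h

Flow-weighted average: C = (0.6990·0.2300 + 0.03000·31.40) / 0.7290 = 1.103/0.7290 = 1.513 mg/L.
Half-life 25 h → k = ln 2 / 25 = 0.02773 h⁻¹ = 0.6654 d⁻¹.
1.513·exp(−k·t) = 0.78 → t = ln(1.513/0.78)/k = 86000 s = 23.89 h.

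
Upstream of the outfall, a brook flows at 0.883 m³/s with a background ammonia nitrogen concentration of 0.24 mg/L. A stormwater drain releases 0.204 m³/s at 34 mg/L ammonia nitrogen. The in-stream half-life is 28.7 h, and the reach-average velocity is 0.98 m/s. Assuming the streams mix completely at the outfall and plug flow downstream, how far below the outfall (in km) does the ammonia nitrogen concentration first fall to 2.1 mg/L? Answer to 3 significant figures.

167 km

After mixing, C = (0.8830·0.2400 + 0.2040·34.00) / 1.087 = 7.148/1.087 = 6.576 mg/L.
Half-life 28.7 h → k = ln 2 / 28.7 = 0.02415 h⁻¹ = 0.5796 d⁻¹.
Set 6.576·exp(−k·t) = 2.1 → t = ln(6.576/2.1)/k = 170100 s = 47.26 h.
Distance = v·t = 0.98·170100 = 166700 m = 166.7 km.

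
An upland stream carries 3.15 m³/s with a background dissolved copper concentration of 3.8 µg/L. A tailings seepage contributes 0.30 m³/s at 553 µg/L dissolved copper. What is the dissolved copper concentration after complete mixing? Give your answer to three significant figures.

Conservation of mass: C = (3.150·3.800 + 0.3000·553.0) / 3.450 = 177.9/3.450 = 51.56 µg/L.

51.6 µg/L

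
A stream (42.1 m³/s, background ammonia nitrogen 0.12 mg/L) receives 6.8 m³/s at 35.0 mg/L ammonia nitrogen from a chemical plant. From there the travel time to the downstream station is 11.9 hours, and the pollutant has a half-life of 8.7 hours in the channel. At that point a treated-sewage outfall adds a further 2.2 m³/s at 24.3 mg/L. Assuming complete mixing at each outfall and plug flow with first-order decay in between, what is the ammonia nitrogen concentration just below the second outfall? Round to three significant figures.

Mixed concentration C = ΣQC/ΣQ = (42.10·0.1200 + 6.800·35.00) / 48.90 = 243.1/48.90 = 4.970 mg/L; combined flow 48.90 m³/s.
Half-life 8.7 h → k = ln 2 / 8.7 = 0.07967 h⁻¹ = 1.912 d⁻¹.
Applying C = C₀e^(−kt): 4.970 × 0.3875 = 1.926 mg/L.
At the second outfall, C = (48.90·1.926 + 2.200·24.30) / (48.90 + 2.200) = 2.889 mg/L.

2.89 mg/L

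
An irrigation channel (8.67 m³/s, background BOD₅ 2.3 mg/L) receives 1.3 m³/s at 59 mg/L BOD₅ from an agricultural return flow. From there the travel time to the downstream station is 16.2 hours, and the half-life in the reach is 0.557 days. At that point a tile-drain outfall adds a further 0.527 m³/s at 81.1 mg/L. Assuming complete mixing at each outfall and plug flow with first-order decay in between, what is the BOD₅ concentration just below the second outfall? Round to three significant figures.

Flow-weighted average: C = (8.670·2.300 + 1.300·59.00) / 9.970 = 96.64/9.970 = 9.693 mg/L; combined flow 9.970 m³/s.
Half-life 0.557 d → k = ln 2 / 0.557 = 1.244 d⁻¹.
After decay, C = 9.693 × e^(−kt) = 9.693 × 0.4317 = 4.185 mg/L.
Second outfall: C = (9.970·4.185 + 0.5270·81.10)/10.50 = 8.046 mg/L.

8.05 mg/L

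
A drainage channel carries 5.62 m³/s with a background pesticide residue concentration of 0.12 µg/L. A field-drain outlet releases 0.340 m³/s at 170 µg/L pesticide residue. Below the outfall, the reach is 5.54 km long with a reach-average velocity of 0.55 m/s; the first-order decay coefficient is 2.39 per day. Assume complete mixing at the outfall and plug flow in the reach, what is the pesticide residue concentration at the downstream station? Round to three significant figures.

7.43 µg/L

Mass balance: C = (5.620·0.1200 + 0.3400·170.0) / 5.960 = 58.47/5.960 = 9.811 µg/L.
Travel time t = 5.54·1000 / 0.55 = 10070 s = 2.798 h.
After decay, C = 9.811 × e^(−kt) = 9.811 × 0.7568 = 7.425 µg/L.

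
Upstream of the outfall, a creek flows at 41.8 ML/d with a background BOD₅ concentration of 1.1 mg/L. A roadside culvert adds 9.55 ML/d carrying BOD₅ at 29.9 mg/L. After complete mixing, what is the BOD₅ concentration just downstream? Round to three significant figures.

Flow-weighted average: C = (41.80·1.100 + 9.550·29.90) / 51.35 = 331.5/51.35 = 6.456 mg/L.

6.46 mg/L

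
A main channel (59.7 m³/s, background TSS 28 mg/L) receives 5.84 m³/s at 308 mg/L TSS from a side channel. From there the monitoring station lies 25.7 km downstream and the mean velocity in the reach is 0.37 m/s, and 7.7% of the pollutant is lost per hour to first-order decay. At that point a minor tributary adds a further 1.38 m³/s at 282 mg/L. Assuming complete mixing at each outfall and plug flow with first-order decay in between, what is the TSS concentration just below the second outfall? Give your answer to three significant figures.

After mixing, C = (59.70·28.00 + 5.840·308.0) / 65.54 = 3470/65.54 = 52.95 mg/L; combined flow 65.54 m³/s.
Travel time t = 25.7·1000 / 0.37 = 69460 s = 19.29 h.
7.7%/h lost → k = −ln(1 − 0.077) = 0.08013 h⁻¹.
First-order decay: C = 52.95·exp(−k·t) = 52.95·0.2131 = 11.28 mg/L.
Second outfall: C = (65.54·11.28 + 1.380·282.0)/66.92 = 16.87 mg/L.

16.9 mg/L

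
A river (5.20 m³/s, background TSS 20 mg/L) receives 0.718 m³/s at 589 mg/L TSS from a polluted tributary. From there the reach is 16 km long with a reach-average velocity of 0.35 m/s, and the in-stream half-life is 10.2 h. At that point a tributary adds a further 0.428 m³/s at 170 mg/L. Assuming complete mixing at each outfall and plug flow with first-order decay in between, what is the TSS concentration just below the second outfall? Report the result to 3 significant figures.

After mixing, C = (5.200·20.00 + 0.7180·589.0) / 5.918 = 526.9/5.918 = 89.03 mg/L; combined flow 5.918 m³/s.
Travel time t = 16·1000 / 0.35 = 45710 s = 12.70 h.
Half-life 10.2 h → k = ln 2 / 10.2 = 0.06796 h⁻¹ = 1.631 d⁻¹.
Applying C = C₀e^(−kt): 89.03 × 0.4219 = 37.57 mg/L.
Second outfall: C = (5.918·37.57 + 0.4280·170.0)/6.346 = 46.50 mg/L.

46.5 mg/L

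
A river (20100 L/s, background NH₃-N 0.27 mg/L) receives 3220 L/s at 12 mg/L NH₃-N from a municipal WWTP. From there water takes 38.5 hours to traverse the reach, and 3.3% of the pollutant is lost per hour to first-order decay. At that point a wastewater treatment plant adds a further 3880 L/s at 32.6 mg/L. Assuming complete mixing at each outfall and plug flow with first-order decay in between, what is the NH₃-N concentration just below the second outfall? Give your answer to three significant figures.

5.10 mg/L

After mixing, C = (20100·0.2700 + 3220·12.00) / 23320 = 44070/23320 = 1.890 mg/L; combined flow 23320 L/s.
3.3%/h lost → k = −ln(1 − 0.033) = 0.03356 h⁻¹.
After decay, C = 1.890 × e^(−kt) = 1.890 × 0.2747 = 0.5192 mg/L.
Second outfall: C = (23320·0.5192 + 3880·32.60)/27200 = 5.095 mg/L.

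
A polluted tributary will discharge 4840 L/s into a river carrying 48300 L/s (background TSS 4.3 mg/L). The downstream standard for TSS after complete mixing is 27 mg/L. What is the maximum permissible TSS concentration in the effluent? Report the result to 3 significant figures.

254 mg/L

At the limit, (Qr·Cr + Qe·Cₑ)/(Qr + Qe) = 27:
Cₑ = (53140·27 − 48300·4.300) / 4840 = 253.5 mg/L.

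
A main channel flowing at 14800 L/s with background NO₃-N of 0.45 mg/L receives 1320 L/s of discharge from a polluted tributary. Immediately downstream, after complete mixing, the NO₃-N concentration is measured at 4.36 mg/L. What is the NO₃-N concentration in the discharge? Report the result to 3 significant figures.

Mass balance: 14800·0.4500 + 1320·Cₑ = 16120·4.360
→ Cₑ = (16120·4.360 − 14800·0.4500) / 1320 = 48.20 mg/L.

48.2 mg/L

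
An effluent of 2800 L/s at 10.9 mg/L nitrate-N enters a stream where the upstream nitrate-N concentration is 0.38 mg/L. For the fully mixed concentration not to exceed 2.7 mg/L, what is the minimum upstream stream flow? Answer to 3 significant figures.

9900 L/s

Set C_mix = 2.7: (Q·0.3800 + 2800·10.90) / (Q + 2800) = 2.7
→ Q = 2800·(10.90 − 2.7)/(2.7 − 0.3800) = 9897 L/s.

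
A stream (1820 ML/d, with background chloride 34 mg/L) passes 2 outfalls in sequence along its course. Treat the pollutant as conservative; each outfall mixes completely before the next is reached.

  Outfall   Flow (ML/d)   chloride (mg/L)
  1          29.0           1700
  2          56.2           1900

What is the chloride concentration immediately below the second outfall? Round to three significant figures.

Below outfall 1: Q → 1849 ML/d, C = (1820·34.00 + 29.00·1700)/1849 = 60.13 mg/L.
Below outfall 2: Q → 1905 ML/d, C = (1849·60.13 + 56.20·1900)/1905 = 114.4 mg/L.

114 mg/L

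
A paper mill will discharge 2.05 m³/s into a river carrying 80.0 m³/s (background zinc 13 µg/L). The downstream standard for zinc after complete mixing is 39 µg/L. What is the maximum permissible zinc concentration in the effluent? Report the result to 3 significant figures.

At the limit, (Qr·Cr + Qe·Cₑ)/(Qr + Qe) = 39:
Cₑ = (82.05·39 − 80.00·13.00) / 2.050 = 1054 µg/L.

1050 µg/L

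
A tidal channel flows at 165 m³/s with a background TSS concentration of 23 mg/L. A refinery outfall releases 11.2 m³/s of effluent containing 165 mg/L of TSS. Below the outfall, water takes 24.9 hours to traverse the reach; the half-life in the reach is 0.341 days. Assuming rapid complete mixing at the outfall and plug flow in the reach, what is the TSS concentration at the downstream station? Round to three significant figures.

3.89 mg/L

Conservation of mass: C = (165.0·23.00 + 11.20·165.0) / 176.2 = 5643/176.2 = 32.03 mg/L.
Half-life 0.341 d → k = ln 2 / 0.341 = 2.033 d⁻¹.
Decay over the reach: 32.03·exp(−kt) = 32.03·0.1214 = 3.887 mg/L.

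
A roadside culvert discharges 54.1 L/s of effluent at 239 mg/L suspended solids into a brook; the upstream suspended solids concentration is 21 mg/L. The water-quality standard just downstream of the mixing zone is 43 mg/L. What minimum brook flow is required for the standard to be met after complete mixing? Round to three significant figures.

Set C_mix = 43: (Q·21.00 + 54.10·239.0) / (Q + 54.10) = 43
→ Q = 54.10·(239.0 − 43)/(43 − 21.00) = 482.0 L/s.

482 L/s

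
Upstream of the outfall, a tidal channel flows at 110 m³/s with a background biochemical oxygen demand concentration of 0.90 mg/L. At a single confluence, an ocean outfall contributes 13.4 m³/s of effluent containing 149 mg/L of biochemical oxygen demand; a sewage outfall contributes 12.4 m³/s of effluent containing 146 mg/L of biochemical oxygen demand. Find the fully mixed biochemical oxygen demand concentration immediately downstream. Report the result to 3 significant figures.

Conservation of mass: C = (110.0·0.9000 + 13.40·149.0 + 12.40·146.0) / 135.8 = 3906/135.8 = 28.76 mg/L.

28.8 mg/L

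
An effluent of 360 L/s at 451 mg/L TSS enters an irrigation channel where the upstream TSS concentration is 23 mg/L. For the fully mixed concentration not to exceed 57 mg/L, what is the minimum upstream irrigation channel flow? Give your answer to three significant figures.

4170 L/s

Set C_mix = 57: (Q·23.00 + 360.0·451.0) / (Q + 360.0) = 57
→ Q = 360.0·(451.0 − 57)/(57 − 23.00) = 4172 L/s.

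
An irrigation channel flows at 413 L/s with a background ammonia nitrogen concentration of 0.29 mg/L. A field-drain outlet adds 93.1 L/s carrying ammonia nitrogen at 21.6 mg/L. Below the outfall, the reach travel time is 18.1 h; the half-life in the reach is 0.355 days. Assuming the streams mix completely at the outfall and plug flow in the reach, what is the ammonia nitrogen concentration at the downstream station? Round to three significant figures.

0.966 mg/L

Mixed concentration C = ΣQC/ΣQ = (413.0·0.2900 + 93.10·21.60) / 506.1 = 2131/506.1 = 4.210 mg/L.
Half-life 0.355 d → k = ln 2 / 0.355 = 1.953 d⁻¹.
Decay over the reach: 4.210·exp(−kt) = 4.210·0.2293 = 0.9656 mg/L.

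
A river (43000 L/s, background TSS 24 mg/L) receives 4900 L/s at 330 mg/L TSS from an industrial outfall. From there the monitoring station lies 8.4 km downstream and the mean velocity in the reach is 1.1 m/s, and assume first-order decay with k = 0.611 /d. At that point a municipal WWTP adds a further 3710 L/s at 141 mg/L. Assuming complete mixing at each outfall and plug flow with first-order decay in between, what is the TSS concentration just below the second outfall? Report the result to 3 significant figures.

58.8 mg/L

Mixed concentration C = ΣQC/ΣQ = (43000·24.00 + 4900·330.0) / 47900 = 2649000/47900 = 55.30 mg/L; combined flow 47900 L/s.
Travel time t = 8.4·1000 / 1.1 = 7636 s = 2.121 h.
After decay, C = 55.30 × e^(−kt) = 55.30 × 0.9474 = 52.40 mg/L.
Second outfall: C = (47900·52.40 + 3710·141.0)/51610 = 58.76 mg/L.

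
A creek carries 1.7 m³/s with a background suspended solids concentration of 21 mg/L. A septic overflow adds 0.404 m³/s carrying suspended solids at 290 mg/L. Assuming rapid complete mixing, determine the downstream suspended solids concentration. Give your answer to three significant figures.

72.7 mg/L

Mass balance: C = (1.700·21.00 + 0.4040·290.0) / 2.104 = 152.9/2.104 = 72.65 mg/L.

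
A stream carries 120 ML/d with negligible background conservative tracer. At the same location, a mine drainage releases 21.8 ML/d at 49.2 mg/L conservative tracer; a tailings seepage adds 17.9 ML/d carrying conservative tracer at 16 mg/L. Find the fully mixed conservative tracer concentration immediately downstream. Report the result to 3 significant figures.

8.51 mg/L

Mixed concentration C = ΣQC/ΣQ = (120.0·0 + 21.80·49.20 + 17.90·16.00) / 159.7 = 1359/159.7 = 8.509 mg/L.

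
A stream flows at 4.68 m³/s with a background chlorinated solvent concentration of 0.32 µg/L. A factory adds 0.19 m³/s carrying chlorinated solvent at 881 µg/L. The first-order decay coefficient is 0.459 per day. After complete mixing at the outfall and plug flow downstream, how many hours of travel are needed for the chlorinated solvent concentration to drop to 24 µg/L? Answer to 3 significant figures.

Conservation of mass: C = (4.680·0.3200 + 0.1900·881.0) / 4.870 = 168.9/4.870 = 34.68 µg/L.
34.68·exp(−k·t) = 24 → t = ln(34.68/24)/k = 69290 s = 19.25 h.

19.2 h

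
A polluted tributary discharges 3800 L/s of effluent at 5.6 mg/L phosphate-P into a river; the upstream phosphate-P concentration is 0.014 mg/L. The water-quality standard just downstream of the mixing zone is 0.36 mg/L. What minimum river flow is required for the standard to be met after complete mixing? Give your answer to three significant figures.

Set C_mix = 0.36: (Q·0.01400 + 3800·5.600) / (Q + 3800) = 0.36
→ Q = 3800·(5.600 − 0.36)/(0.36 − 0.01400) = 57550 L/s.

57500 L/s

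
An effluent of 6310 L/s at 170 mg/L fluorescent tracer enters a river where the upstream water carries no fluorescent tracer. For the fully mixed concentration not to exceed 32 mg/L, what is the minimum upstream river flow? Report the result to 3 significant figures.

27200 L/s

Set C_mix = 32: (Q·0 + 6310·170.0) / (Q + 6310) = 32
→ Q = 6310·(170.0 − 32)/(32 − 0) = 27210 L/s.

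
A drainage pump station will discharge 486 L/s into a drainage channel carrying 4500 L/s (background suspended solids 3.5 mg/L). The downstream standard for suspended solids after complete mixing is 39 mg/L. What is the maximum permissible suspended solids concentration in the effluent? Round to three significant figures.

368 mg/L

At the limit, (Qr·Cr + Qe·Cₑ)/(Qr + Qe) = 39:
Cₑ = (4986·39 − 4500·3.500) / 486.0 = 367.7 mg/L.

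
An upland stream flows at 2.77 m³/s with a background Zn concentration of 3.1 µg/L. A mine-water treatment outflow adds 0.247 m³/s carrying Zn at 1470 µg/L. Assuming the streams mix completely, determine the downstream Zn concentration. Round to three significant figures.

Mixed concentration C = ΣQC/ΣQ = (2.770·3.100 + 0.2470·1470) / 3.017 = 371.7/3.017 = 123.2 µg/L.

123 µg/L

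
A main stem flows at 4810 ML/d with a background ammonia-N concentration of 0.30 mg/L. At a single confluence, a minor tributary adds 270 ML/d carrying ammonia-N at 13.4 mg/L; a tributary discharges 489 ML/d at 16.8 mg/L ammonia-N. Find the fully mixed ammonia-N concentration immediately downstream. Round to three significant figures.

Mixed concentration C = ΣQC/ΣQ = (4810·0.3000 + 270.0·13.40 + 489.0·16.80) / 5569 = 13280/5569 = 2.384 mg/L.

2.38 mg/L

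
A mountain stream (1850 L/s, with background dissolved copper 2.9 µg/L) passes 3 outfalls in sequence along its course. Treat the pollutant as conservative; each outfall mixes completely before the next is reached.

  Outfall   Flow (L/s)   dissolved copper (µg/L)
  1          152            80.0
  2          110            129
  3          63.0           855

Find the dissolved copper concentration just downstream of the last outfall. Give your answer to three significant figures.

Below outfall 1: Q → 2002 L/s, C = (1850·2.900 + 152.0·80.00)/2002 = 8.754 µg/L.
Below outfall 2: Q → 2112 L/s, C = (2002·8.754 + 110.0·129.0)/2112 = 15.02 µg/L.
Below outfall 3: Q → 2175 L/s, C = (2112·15.02 + 63.00·855.0)/2175 = 39.35 µg/L.

39.3 µg/L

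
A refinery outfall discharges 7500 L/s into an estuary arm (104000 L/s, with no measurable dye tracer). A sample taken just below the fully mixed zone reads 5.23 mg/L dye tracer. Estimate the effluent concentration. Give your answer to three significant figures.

77.8 mg/L

Mass balance: 104000·0 + 7500·Cₑ = 111500·5.230
→ Cₑ = (111500·5.230 − 104000·0) / 7500 = 77.75 mg/L.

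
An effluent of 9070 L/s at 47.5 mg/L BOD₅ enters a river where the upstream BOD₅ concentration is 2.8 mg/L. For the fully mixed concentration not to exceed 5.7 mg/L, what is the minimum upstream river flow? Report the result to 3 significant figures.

131000 L/s

Set C_mix = 5.7: (Q·2.800 + 9070·47.50) / (Q + 9070) = 5.7
→ Q = 9070·(47.50 − 5.7)/(5.7 − 2.800) = 130700 L/s.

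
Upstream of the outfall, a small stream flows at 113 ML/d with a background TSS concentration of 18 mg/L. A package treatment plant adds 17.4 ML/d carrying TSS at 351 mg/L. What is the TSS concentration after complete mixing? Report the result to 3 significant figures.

62.4 mg/L

Conservation of mass: C = (113.0·18.00 + 17.40·351.0) / 130.4 = 8141/130.4 = 62.43 mg/L.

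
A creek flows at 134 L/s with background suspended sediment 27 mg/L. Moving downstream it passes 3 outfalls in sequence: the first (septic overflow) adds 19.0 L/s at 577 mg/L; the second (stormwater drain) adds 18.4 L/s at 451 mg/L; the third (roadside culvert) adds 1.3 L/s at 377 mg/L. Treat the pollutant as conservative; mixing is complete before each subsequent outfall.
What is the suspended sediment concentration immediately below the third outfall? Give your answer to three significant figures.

135 mg/L

Below outfall 1: Q → 153.0 L/s, C = (134.0·27.00 + 19.00·577.0)/153.0 = 95.30 mg/L.
Below outfall 2: Q → 171.4 L/s, C = (153.0·95.30 + 18.40·451.0)/171.4 = 133.5 mg/L.
Below outfall 3: Q → 172.7 L/s, C = (171.4·133.5 + 1.300·377.0)/172.7 = 135.3 mg/L.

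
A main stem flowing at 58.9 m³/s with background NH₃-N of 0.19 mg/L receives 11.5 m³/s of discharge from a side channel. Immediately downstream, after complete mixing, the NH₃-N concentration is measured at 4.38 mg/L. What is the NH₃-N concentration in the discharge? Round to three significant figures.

Mass balance: 58.90·0.1900 + 11.50·Cₑ = 70.40·4.380
→ Cₑ = (70.40·4.380 − 58.90·0.1900) / 11.50 = 25.84 mg/L.

25.8 mg/L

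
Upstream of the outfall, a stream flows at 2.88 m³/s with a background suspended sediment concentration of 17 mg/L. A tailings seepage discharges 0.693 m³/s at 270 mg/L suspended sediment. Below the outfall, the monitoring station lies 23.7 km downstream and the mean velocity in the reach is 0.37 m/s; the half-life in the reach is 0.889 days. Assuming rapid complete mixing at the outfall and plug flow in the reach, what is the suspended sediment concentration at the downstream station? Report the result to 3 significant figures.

37.1 mg/L

Conservation of mass: C = (2.880·17.00 + 0.6930·270.0) / 3.573 = 236.1/3.573 = 66.07 mg/L.
Travel time t = 23.7·1000 / 0.37 = 64050 s = 17.79 h.
Half-life 0.889 d → k = ln 2 / 0.889 = 0.7797 d⁻¹.
After decay, C = 66.07 × e^(−kt) = 66.07 × 0.5610 = 37.07 mg/L.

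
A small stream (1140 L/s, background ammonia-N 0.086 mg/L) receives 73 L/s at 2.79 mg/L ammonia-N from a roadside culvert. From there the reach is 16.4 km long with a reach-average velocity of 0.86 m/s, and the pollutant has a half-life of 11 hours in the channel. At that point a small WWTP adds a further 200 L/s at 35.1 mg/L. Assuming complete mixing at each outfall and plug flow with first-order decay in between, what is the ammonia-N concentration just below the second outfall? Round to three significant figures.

Flow-weighted average: C = (1140·0.08600 + 73.00·2.790) / 1213 = 301.7/1213 = 0.2487 mg/L; combined flow 1213 L/s.
Travel time t = 16.4·1000 / 0.86 = 19070 s = 5.297 h.
Half-life 11 h → k = ln 2 / 11 = 0.06301 h⁻¹ = 1.512 d⁻¹.
First-order decay: C = 0.2487·exp(−k·t) = 0.2487·0.7162 = 0.1781 mg/L.
At the second outfall, C = (1213·0.1781 + 200.0·35.10) / (1213 + 200.0) = 5.121 mg/L.

5.12 mg/L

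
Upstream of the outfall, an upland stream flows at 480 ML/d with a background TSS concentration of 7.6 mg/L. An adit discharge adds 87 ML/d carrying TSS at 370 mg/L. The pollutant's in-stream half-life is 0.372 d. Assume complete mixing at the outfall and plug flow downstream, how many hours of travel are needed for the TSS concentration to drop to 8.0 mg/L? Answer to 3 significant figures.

Mass balance: C = (480.0·7.600 + 87.00·370.0) / 567.0 = 35840/567.0 = 63.21 mg/L.
Half-life 0.372 d → k = ln 2 / 0.372 = 1.863 d⁻¹.
63.21·exp(−k·t) = 8.0 → t = ln(63.21/8.0)/k = 95840 s = 26.62 h.

26.6 h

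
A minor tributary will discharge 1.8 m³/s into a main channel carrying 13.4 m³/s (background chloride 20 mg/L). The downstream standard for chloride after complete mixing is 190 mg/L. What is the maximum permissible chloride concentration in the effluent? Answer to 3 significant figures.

At the limit, (Qr·Cr + Qe·Cₑ)/(Qr + Qe) = 190:
Cₑ = (15.20·190 − 13.40·20.00) / 1.800 = 1456 mg/L.

1460 mg/L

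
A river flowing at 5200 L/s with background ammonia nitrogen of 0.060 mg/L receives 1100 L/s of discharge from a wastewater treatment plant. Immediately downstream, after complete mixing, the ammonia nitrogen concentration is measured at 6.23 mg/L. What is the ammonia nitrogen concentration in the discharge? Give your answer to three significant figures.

35.4 mg/L

Mass balance: 5200·0.06000 + 1100·Cₑ = 6300·6.230
→ Cₑ = (6300·6.230 − 5200·0.06000) / 1100 = 35.40 mg/L.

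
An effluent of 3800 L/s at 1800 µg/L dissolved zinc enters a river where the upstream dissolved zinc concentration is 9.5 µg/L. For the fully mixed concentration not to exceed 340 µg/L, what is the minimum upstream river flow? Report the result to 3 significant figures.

16800 L/s

Set C_mix = 340: (Q·9.500 + 3800·1800) / (Q + 3800) = 340
→ Q = 3800·(1800 − 340)/(340 − 9.500) = 16790 L/s.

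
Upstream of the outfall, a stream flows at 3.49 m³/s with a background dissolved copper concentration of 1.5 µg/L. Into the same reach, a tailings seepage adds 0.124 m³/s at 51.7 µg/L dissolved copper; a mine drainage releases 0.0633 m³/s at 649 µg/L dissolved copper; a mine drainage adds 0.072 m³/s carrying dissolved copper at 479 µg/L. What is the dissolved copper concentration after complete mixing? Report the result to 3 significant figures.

23.3 µg/L

Conservation of mass: C = (3.490·1.500 + 0.1240·51.70 + 0.06330·649.0 + 0.07200·479.0) / 3.749 = 87.22/3.749 = 23.26 µg/L.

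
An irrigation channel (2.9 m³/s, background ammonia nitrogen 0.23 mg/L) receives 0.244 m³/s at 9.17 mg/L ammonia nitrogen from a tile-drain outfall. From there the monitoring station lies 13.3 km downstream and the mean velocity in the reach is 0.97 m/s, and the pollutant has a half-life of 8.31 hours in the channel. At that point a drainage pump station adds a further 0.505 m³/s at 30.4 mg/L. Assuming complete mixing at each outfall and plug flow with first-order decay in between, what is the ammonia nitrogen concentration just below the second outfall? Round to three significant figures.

4.79 mg/L

Mixed concentration C = ΣQC/ΣQ = (2.900·0.2300 + 0.2440·9.170) / 3.144 = 2.904/3.144 = 0.9238 mg/L; combined flow 3.144 m³/s.
Travel time t = 13.3·1000 / 0.97 = 13710 s = 3.809 h.
Half-life 8.31 h → k = ln 2 / 8.31 = 0.08341 h⁻¹ = 2.002 d⁻¹.
First-order decay: C = 0.9238·exp(−k·t) = 0.9238·0.7278 = 0.6724 mg/L.
At the second outfall, C = (3.144·0.6724 + 0.5050·30.40) / (3.144 + 0.5050) = 4.787 mg/L.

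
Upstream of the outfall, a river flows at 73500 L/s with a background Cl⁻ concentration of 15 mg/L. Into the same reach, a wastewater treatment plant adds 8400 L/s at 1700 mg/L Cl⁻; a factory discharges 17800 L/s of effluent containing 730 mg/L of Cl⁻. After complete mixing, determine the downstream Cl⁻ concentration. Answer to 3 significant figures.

After mixing, C = (73500·15.00 + 8400·1700 + 17800·730.0) / 99700 = 28380000/99700 = 284.6 mg/L.

285 mg/L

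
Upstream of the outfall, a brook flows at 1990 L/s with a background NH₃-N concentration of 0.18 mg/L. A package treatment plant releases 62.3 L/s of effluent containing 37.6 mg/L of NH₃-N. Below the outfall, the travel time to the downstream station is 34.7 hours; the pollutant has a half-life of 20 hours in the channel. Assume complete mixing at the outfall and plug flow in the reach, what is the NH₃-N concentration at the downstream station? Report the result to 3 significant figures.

0.395 mg/L

After mixing, C = (1990·0.1800 + 62.30·37.60) / 2052 = 2701/2052 = 1.316 mg/L.
Half-life 20 h → k = ln 2 / 20 = 0.03466 h⁻¹ = 0.8318 d⁻¹.
After decay, C = 1.316 × e^(−kt) = 1.316 × 0.3004 = 0.3953 mg/L.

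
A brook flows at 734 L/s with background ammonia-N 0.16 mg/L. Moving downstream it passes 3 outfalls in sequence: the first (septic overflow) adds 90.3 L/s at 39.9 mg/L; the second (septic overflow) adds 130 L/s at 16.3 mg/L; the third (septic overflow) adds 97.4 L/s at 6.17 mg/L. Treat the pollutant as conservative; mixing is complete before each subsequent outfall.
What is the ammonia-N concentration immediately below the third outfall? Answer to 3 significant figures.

6.12 mg/L

Below outfall 1: Q → 824.3 L/s, C = (734.0·0.1600 + 90.30·39.90)/824.3 = 4.513 mg/L.
Below outfall 2: Q → 954.3 L/s, C = (824.3·4.513 + 130.0·16.30)/954.3 = 6.119 mg/L.
Below outfall 3: Q → 1052 L/s, C = (954.3·6.119 + 97.40·6.170)/1052 = 6.124 mg/L.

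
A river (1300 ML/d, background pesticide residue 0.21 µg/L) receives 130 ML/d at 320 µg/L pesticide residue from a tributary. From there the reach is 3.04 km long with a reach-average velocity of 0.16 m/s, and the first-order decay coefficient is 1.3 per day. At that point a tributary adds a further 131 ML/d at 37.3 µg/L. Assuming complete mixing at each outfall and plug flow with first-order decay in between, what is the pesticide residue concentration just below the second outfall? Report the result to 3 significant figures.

Mass balance: C = (1300·0.2100 + 130.0·320.0) / 1430 = 41870/1430 = 29.28 µg/L; combined flow 1430 ML/d.
Travel time t = 3.04·1000 / 0.16 = 19000 s = 5.278 h.
First-order decay: C = 29.28·exp(−k·t) = 29.28·0.7514 = 22.00 µg/L.
At the second outfall, C = (1430·22.00 + 131.0·37.30) / (1430 + 131.0) = 23.28 µg/L.

23.3 µg/L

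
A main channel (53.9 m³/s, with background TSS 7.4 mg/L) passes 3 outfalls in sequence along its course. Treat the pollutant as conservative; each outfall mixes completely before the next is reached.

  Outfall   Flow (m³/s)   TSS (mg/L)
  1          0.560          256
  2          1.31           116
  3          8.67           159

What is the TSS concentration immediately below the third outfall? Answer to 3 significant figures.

32.2 mg/L

Below outfall 1: Q → 54.46 m³/s, C = (53.90·7.400 + 0.5600·256.0)/54.46 = 9.956 mg/L.
Below outfall 2: Q → 55.77 m³/s, C = (54.46·9.956 + 1.310·116.0)/55.77 = 12.45 mg/L.
Below outfall 3: Q → 64.44 m³/s, C = (55.77·12.45 + 8.670·159.0)/64.44 = 32.16 mg/L.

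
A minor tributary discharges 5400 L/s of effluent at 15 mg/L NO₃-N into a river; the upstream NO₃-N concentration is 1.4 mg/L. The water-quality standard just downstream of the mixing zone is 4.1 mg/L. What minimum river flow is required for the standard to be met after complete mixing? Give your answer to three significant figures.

21800 L/s

Set C_mix = 4.1: (Q·1.400 + 5400·15.00) / (Q + 5400) = 4.1
→ Q = 5400·(15.00 − 4.1)/(4.1 − 1.400) = 21800 L/s.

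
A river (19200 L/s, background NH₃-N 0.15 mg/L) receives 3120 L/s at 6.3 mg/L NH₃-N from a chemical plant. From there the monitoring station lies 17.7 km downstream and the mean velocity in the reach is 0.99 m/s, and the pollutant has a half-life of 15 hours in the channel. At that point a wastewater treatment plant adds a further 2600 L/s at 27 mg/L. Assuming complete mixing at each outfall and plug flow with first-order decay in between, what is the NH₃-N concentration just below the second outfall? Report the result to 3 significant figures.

3.54 mg/L

Mixed concentration C = ΣQC/ΣQ = (19200·0.1500 + 3120·6.300) / 22320 = 22540/22320 = 1.010 mg/L; combined flow 22320 L/s.
Travel time t = 17.7·1000 / 0.99 = 17880 s = 4.966 h.
Half-life 15 h → k = ln 2 / 15 = 0.04621 h⁻¹ = 1.109 d⁻¹.
First-order decay: C = 1.010·exp(−k·t) = 1.010·0.7949 = 0.8026 mg/L.
Second outfall: C = (22320·0.8026 + 2600·27.00)/24920 = 3.536 mg/L.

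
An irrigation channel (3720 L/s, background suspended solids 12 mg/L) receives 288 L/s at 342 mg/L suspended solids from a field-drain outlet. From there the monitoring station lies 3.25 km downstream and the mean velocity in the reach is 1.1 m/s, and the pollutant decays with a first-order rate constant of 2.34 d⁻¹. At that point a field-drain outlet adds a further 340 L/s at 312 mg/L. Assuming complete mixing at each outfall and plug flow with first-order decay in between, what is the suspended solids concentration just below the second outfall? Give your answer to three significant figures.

54.8 mg/L

Flow-weighted average: C = (3720·12.00 + 288.0·342.0) / 4008 = 143100/4008 = 35.71 mg/L; combined flow 4008 L/s.
Travel time t = 3.25·1000 / 1.1 = 2955 s = 0.8207 h.
First-order decay: C = 35.71·exp(−k·t) = 35.71·0.9231 = 32.97 mg/L.
At the second outfall, C = (4008·32.97 + 340.0·312.0) / (4008 + 340.0) = 54.79 mg/L.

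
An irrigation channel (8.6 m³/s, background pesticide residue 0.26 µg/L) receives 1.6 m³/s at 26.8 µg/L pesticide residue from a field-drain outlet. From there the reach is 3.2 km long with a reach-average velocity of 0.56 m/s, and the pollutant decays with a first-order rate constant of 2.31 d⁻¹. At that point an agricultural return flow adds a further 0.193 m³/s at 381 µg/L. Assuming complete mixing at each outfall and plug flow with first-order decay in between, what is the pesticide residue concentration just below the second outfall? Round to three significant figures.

10.8 µg/L

Mixed concentration C = ΣQC/ΣQ = (8.600·0.2600 + 1.600·26.80) / 10.20 = 45.12/10.20 = 4.423 µg/L; combined flow 10.20 m³/s.
Travel time t = 3.2·1000 / 0.56 = 5714 s = 1.587 h.
Decay over the reach: 4.423·exp(−kt) = 4.423·0.8583 = 3.796 µg/L.
Second outfall: C = (10.20·3.796 + 0.1930·381.0)/10.39 = 10.80 µg/L.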